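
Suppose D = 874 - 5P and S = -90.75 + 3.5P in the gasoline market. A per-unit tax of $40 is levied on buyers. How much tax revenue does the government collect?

Pre-tax equilibrium: P* = 113.5, Q* = 306.5.
Tax on buyers shifts demand to D = 874 − 5(P + 40) = 674 - 5P.
674 - 5P = -90.75 + 3.5P gives seller price Ps = 3059/34; buyers pay Pb = 3059/34 + 40 = 4419/34.
New quantity: Q = 874 − 5(4419/34) = 7621/34.
Revenue = 40 × 7621/34 = 152420/17.

Tax revenue = 152420/17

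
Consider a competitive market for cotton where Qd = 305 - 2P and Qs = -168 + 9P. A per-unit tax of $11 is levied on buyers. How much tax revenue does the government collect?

Pre-tax equilibrium: P* = 43, Q* = 219.
Tax on buyers shifts demand to Qd = 305 − 2(P + 11) = 283 - 2P.
283 - 2P = -168 + 9P gives seller price Ps = 41; buyers pay Pb = 41 + 11 = 52.
New quantity: Q = 305 − 2(52) = 201.
Revenue = 11 × 201 = 2211.

Tax revenue = 2211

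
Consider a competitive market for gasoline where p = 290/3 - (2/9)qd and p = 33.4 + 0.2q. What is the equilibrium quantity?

q* = 2847/19

Set the two price expressions equal: 290/3 - (2/9)q = 33.4 + 0.2q.
949/15 = (19/45)q, so q* = 2847/19.
p* = 290/3 − (2/9)(2847/19) = 1204/19.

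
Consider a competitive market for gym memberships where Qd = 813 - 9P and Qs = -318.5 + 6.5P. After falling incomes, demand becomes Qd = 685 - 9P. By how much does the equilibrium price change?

Original equilibrium: P* = 73, Q* = 156.
New equilibrium: 685 - 9P = -318.5 + 6.5P, so 1003.5 = 15.5P and P' = 2007/31; Q' = 685 − 9(2007/31) = 3172/31.
Change in price: 2007/31 − 73 = -256/31.

ΔP = -256/31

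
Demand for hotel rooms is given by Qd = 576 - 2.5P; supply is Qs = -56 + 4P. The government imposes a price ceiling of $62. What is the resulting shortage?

Shortage = 229

Equilibrium price would be P* = 1264/13, so the ceiling at 62 binds.
At P = 62: Qd = 576 − 2.5(62) = 421, Qs = -56 + 4(62) = 192.
Shortage = 421 − 192 = 229.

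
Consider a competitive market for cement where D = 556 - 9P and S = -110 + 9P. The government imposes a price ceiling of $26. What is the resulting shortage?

Shortage = 198

Equilibrium price would be P* = 37, so the ceiling at 26 binds.
At P = 26: D = 556 − 9(26) = 322, S = -110 + 9(26) = 124.
Shortage = 322 − 124 = 198.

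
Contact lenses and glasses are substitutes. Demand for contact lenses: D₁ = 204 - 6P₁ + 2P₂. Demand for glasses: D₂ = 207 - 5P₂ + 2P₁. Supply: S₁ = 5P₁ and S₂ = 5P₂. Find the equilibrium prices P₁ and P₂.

Market 1: 204 - 6P₁ + 2P₂ = 5P₁ → 11P₁ - 2P₂ = 204.
Market 2: 10P₂ - 2P₁ = 207.
Eliminating P₂: 10×(1) + 2×(2) gives 106P₁ = 2454, so P₁ = 1227/53.
Back-substitute into (2): P₂ = (207 + 2×1227/53) / 10 = 2685/106.

P₁ = 1227/53, P₂ = 2685/106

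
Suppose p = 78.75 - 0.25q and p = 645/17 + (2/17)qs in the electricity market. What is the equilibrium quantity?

q* = 111

Set the two price expressions equal: 78.75 - 0.25q = 645/17 + (2/17)q.
2775/68 = (25/68)q, so q* = 111.
p* = 78.75 − (0.25)(111) = 51.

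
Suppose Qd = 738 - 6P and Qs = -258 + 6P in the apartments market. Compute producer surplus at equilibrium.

Equilibrium: 738 - 6P = -258 + 6P gives P* = 83, Q* = 240.
Supply starts at P = 43 (where Qs = 0).
PS = ½(83 − 43)(240) = 4800.

Producer surplus = 4800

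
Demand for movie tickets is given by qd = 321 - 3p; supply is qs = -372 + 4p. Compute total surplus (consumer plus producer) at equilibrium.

Total surplus = 168

Equilibrium: 321 - 3p = -372 + 4p gives p* = 99, q* = 24.
Demand choke price: p = 107; supply starts at p = 93.
CS = ½(107 − 99)(24) = 96; PS = ½(99 − 93)(24) = 72.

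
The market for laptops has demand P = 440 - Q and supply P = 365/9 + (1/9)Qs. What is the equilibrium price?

Set the two price expressions equal: 440 - Q = 365/9 + (1/9)Q.
3595/9 = (10/9)Q, so Q* = 359.5.
P* = 440 − (1)(359.5) = 80.5.

P* = 80.5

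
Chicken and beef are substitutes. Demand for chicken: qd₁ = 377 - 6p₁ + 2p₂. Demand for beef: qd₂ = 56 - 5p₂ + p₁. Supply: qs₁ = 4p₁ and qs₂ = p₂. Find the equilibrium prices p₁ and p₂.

p₁ = 1187/29, p₂ = 937/58

Market 1: 377 - 6p₁ + 2p₂ = 4p₁ → 10p₁ - 2p₂ = 377.
Market 2: 6p₂ - p₁ = 56.
Eliminating p₂: 6×(1) + 2×(2) gives 58p₁ = 2374, so p₁ = 1187/29.
Back-substitute into (2): p₂ = (56 + 1×1187/29) / 6 = 937/58.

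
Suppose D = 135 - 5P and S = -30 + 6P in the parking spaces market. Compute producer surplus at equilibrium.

Producer surplus = 300

Equilibrium: 135 - 5P = -30 + 6P gives P* = 15, Q* = 60.
Supply starts at P = 5 (where S = 0).
PS = ½(15 − 5)(60) = 300.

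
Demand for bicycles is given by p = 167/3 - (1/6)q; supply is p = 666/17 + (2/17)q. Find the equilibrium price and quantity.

Set the two price expressions equal: 167/3 - (1/6)q = 666/17 + (2/17)q.
841/51 = (29/102)q, so q* = 58.
p* = 167/3 − (1/6)(58) = 46.

p* = 46, q* = 58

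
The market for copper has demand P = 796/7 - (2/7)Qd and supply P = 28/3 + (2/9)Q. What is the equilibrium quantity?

Q* = 205.5

Set the two price expressions equal: 796/7 - (2/7)Q = 28/3 + (2/9)Q.
2192/21 = (32/63)Q, so Q* = 205.5.
P* = 796/7 − (2/7)(205.5) = 55.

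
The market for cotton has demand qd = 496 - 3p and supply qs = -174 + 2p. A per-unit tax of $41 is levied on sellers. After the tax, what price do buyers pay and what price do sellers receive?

Buyers pay $150.4, sellers receive $109.4

Pre-tax equilibrium: p* = 134, q* = 94.
Tax on sellers shifts supply to qs = -174 + 2(p − 41) = -256 + 2p.
496 - 3p = -256 + 2p gives buyer price pb = 150.4; sellers receive ps = 150.4 − 41 = 109.4.
New quantity: q = 496 − 3(150.4) = 44.8.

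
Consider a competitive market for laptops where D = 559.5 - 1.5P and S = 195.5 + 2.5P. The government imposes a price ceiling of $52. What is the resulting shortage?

Equilibrium price would be P* = 91, so the ceiling at 52 binds.
At P = 52: D = 559.5 − 1.5(52) = 481.5, S = 195.5 + 2.5(52) = 325.5.
Shortage = 481.5 − 325.5 = 156.

Shortage = 156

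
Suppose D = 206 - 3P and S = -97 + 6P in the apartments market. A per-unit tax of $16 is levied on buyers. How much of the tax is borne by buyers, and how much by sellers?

Pre-tax equilibrium: P* = 101/3, Q* = 105.
Tax on buyers shifts demand to D = 206 − 3(P + 16) = 158 - 3P.
158 - 3P = -97 + 6P gives seller price Ps = 85/3; buyers pay Pb = 85/3 + 16 = 133/3.
New quantity: Q = 206 − 3(133/3) = 73.
Buyer burden = 133/3 − 101/3 = 32/3; seller burden = 101/3 − 85/3 = 16/3.

Buyers bear 32/3, sellers bear 16/3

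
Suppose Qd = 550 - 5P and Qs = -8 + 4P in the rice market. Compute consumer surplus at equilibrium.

Equilibrium: 550 - 5P = -8 + 4P gives P* = 62, Q* = 240.
Demand choke price (Qd = 0): P = 110.
CS = ½(110 − 62)(240) = 5760.

Consumer surplus = 5760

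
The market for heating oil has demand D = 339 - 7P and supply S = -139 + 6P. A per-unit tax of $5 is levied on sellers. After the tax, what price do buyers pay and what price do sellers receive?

Pre-tax equilibrium: P* = 478/13, Q* = 1061/13.
Tax on sellers shifts supply to S = -139 + 6(P − 5) = -169 + 6P.
339 - 7P = -169 + 6P gives buyer price Pb = 508/13; sellers receive Ps = 508/13 − 5 = 443/13.
New quantity: Q = 339 − 7(508/13) = 851/13.

Buyers pay 508/13, sellers receive 443/13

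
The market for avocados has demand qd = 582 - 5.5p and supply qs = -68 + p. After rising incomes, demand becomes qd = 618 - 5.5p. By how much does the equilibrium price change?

Δp = 72/13

Original equilibrium: p* = 100, q* = 32.
New equilibrium: 618 - 5.5p = -68 + p, so 686 = 6.5p and p' = 1372/13; q' = 618 − 5.5(1372/13) = 488/13.
Change in price: 1372/13 − 100 = 72/13.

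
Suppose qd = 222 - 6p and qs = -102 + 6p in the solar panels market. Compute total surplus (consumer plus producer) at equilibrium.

Total surplus = 600

Equilibrium: 222 - 6p = -102 + 6p gives p* = 27, q* = 60.
Demand choke price: p = 37; supply starts at p = 17.
CS = ½(37 − 27)(60) = 300; PS = ½(27 − 17)(60) = 300.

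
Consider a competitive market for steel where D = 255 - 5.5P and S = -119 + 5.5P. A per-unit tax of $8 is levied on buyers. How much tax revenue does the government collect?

Tax revenue = 368

Pre-tax equilibrium: P* = 34, Q* = 68.
Tax on buyers shifts demand to D = 255 − 5.5(P + 8) = 211 - 5.5P.
211 - 5.5P = -119 + 5.5P gives seller price Ps = 30; buyers pay Pb = 30 + 8 = 38.
New quantity: Q = 255 − 5.5(38) = 46.
Revenue = 8 × 46 = 368.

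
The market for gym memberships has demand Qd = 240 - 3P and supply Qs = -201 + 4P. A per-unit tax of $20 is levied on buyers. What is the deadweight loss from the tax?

Pre-tax equilibrium: P* = 63, Q* = 51.
Tax on buyers shifts demand to Qd = 240 − 3(P + 20) = 180 - 3P.
180 - 3P = -201 + 4P gives seller price Ps = 381/7; buyers pay Pb = 381/7 + 20 = 521/7.
New quantity: Q = 240 − 3(521/7) = 117/7.
DWL = ½ × 20 × (51 − 117/7) = 2400/7.

Deadweight loss = 2400/7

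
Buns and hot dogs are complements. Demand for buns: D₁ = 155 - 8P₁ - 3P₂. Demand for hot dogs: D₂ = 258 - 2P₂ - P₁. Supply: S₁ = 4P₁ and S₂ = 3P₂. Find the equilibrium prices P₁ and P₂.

P₁ = 1/57, P₂ = 2941/57

Market 1: 155 - 8P₁ - 3P₂ = 4P₁ → 12P₁ + 3P₂ = 155.
Market 2: 5P₂ + P₁ = 258.
Eliminating P₂: 5×(1) − 3×(2) gives 57P₁ = 1, so P₁ = 1/57.
Back-substitute into (2): P₂ = (258 − 1×1/57) / 5 = 2941/57.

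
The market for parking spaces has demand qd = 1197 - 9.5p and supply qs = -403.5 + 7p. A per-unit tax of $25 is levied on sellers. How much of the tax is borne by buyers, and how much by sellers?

Buyers bear 350/33, sellers bear 475/33

Pre-tax equilibrium: p* = 97, q* = 275.5.
Tax on sellers shifts supply to qs = -403.5 + 7(p − 25) = -578.5 + 7p.
1197 - 9.5p = -578.5 + 7p gives buyer price pb = 3551/33; sellers receive ps = 3551/33 − 25 = 2726/33.
New quantity: q = 1197 − 9.5(3551/33) = 11533/66.
Buyer burden = 3551/33 − 97 = 350/33; seller burden = 97 − 2726/33 = 475/33.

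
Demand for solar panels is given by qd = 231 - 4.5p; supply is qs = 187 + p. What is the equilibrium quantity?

Set qd = qs: 231 - 4.5p = 187 + p.
44 = 5.5p, so p* = 8.
q* = 231 − 4.5(8) = 195.

q* = 195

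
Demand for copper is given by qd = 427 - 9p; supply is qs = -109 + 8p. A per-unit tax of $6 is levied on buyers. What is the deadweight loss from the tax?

Deadweight loss = 1296/17

Pre-tax equilibrium: p* = 536/17, q* = 2435/17.
Tax on buyers shifts demand to qd = 427 − 9(p + 6) = 373 - 9p.
373 - 9p = -109 + 8p gives seller price ps = 482/17; buyers pay pb = 482/17 + 6 = 584/17.
New quantity: q = 427 − 9(584/17) = 2003/17.
DWL = ½ × 6 × (2435/17 − 2003/17) = 1296/17.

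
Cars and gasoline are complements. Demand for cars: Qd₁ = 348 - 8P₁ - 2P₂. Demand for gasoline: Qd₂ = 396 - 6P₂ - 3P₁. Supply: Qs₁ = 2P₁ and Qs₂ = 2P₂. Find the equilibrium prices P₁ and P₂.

P₁ = 996/37, P₂ = 1458/37

Market 1: 348 - 8P₁ - 2P₂ = 2P₁ → 10P₁ + 2P₂ = 348.
Market 2: 8P₂ + 3P₁ = 396.
Eliminating P₂: 8×(1) − 2×(2) gives 74P₁ = 1992, so P₁ = 996/37.
Back-substitute into (2): P₂ = (396 − 3×996/37) / 8 = 1458/37.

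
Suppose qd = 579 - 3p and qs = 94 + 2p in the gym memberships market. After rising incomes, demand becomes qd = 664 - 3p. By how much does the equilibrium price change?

Original equilibrium: p* = 97, q* = 288.
New equilibrium: 664 - 3p = 94 + 2p, so 570 = 5p and p' = 114; q' = 664 − 3(114) = 322.
Change in price: 114 − 97 = 17.

Δp = 17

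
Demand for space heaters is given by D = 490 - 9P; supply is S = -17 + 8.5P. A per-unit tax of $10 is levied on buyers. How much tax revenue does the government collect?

Tax revenue = 12988/7

Pre-tax equilibrium: P* = 1014/35, Q* = 8024/35.
Tax on buyers shifts demand to D = 490 − 9(P + 10) = 400 - 9P.
400 - 9P = -17 + 8.5P gives seller price Ps = 834/35; buyers pay Pb = 834/35 + 10 = 1184/35.
New quantity: Q = 490 − 9(1184/35) = 6494/35.
Revenue = 10 × 6494/35 = 12988/7.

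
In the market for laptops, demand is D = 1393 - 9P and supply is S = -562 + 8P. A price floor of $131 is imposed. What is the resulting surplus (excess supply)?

Surplus = 272

Equilibrium price would be P* = 115, so the floor at 131 binds.
At P = 131: D = 214, S = 486.
Surplus = 486 − 214 = 272.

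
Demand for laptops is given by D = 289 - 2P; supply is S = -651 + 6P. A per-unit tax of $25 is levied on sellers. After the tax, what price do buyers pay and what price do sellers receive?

Buyers pay $136.25, sellers receive $111.25

Pre-tax equilibrium: P* = 117.5, Q* = 54.
Tax on sellers shifts supply to S = -651 + 6(P − 25) = -801 + 6P.
289 - 2P = -801 + 6P gives buyer price Pb = 136.25; sellers receive Ps = 136.25 − 25 = 111.25.
New quantity: Q = 289 − 2(136.25) = 16.5.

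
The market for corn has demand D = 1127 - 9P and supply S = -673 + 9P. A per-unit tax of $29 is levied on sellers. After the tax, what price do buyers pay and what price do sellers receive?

Pre-tax equilibrium: P* = 100, Q* = 227.
Tax on sellers shifts supply to S = -673 + 9(P − 29) = -934 + 9P.
1127 - 9P = -934 + 9P gives buyer price Pb = 114.5; sellers receive Ps = 114.5 − 29 = 85.5.
New quantity: Q = 1127 − 9(114.5) = 96.5.

Buyers pay $114.5, sellers receive $85.5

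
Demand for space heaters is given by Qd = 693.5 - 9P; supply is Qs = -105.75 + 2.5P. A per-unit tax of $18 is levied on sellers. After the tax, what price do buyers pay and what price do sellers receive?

Buyers pay 3377/46, sellers receive 2549/46

Pre-tax equilibrium: P* = 69.5, Q* = 68.
Tax on sellers shifts supply to Qs = -105.75 + 2.5(P − 18) = -150.75 + 2.5P.
693.5 - 9P = -150.75 + 2.5P gives buyer price Pb = 3377/46; sellers receive Ps = 3377/46 − 18 = 2549/46.
New quantity: Q = 693.5 − 9(3377/46) = 754/23.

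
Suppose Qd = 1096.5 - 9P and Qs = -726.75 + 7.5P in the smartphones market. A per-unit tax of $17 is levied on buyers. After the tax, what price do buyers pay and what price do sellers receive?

Buyers pay 2601/22, sellers receive 2227/22

Pre-tax equilibrium: P* = 110.5, Q* = 102.
Tax on buyers shifts demand to Qd = 1096.5 − 9(P + 17) = 943.5 - 9P.
943.5 - 9P = -726.75 + 7.5P gives seller price Ps = 2227/22; buyers pay Pb = 2227/22 + 17 = 2601/22.
New quantity: Q = 1096.5 − 9(2601/22) = 357/11.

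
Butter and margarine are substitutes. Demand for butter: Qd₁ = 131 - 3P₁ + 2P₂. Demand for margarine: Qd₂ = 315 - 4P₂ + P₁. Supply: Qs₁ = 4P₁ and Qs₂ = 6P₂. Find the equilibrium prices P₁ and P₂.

P₁ = 485/17, P₂ = 584/17

Market 1: 131 - 3P₁ + 2P₂ = 4P₁ → 7P₁ - 2P₂ = 131.
Market 2: 10P₂ - P₁ = 315.
Eliminating P₂: 10×(1) + 2×(2) gives 68P₁ = 1940, so P₁ = 485/17.
Back-substitute into (2): P₂ = (315 + 1×485/17) / 10 = 584/17.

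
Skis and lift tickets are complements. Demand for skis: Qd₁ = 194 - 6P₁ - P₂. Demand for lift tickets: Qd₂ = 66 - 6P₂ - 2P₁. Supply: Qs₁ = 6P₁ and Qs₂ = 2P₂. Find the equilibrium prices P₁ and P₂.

P₁ = 743/47, P₂ = 202/47

Market 1: 194 - 6P₁ - P₂ = 6P₁ → 12P₁ + P₂ = 194.
Market 2: 8P₂ + 2P₁ = 66.
Eliminating P₂: 8×(1) − 1×(2) gives 94P₁ = 1486, so P₁ = 743/47.
Back-substitute into (2): P₂ = (66 − 2×743/47) / 8 = 202/47.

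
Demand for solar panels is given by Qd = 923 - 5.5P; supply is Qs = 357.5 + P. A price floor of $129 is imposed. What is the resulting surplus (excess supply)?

Surplus = 273

Equilibrium price would be P* = 87, so the floor at 129 binds.
At P = 129: Qd = 213.5, Qs = 486.5.
Surplus = 486.5 − 213.5 = 273.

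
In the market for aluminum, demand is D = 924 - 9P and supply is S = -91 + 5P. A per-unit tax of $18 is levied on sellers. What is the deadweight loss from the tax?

Pre-tax equilibrium: P* = 72.5, Q* = 271.5.
Tax on sellers shifts supply to S = -91 + 5(P − 18) = -181 + 5P.
924 - 9P = -181 + 5P gives buyer price Pb = 1105/14; sellers receive Ps = 1105/14 − 18 = 853/14.
New quantity: Q = 924 − 9(1105/14) = 2991/14.
DWL = ½ × 18 × (271.5 − 2991/14) = 3645/7.

Deadweight loss = 3645/7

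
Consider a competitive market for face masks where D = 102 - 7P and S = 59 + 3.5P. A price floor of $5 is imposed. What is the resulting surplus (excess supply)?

Equilibrium price would be P* = 86/21, so the floor at 5 binds.
At P = 5: D = 67, S = 76.5.
Surplus = 76.5 − 67 = 9.5.

Surplus = 9.5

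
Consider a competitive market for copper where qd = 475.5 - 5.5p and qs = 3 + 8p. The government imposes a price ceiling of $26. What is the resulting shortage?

Equilibrium price would be p* = 35, so the ceiling at 26 binds.
At p = 26: qd = 475.5 − 5.5(26) = 332.5, qs = 3 + 8(26) = 211.
Shortage = 332.5 − 211 = 121.5.

Shortage = 121.5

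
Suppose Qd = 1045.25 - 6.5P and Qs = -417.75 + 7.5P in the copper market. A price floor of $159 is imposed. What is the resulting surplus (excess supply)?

Equilibrium price would be P* = 104.5, so the floor at 159 binds.
At P = 159: Qd = 11.75, Qs = 774.75.
Surplus = 774.75 − 11.75 = 763.

Surplus = 763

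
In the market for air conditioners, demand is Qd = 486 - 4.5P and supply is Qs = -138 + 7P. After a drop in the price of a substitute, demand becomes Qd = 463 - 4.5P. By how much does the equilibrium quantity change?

ΔQ = -14

Original equilibrium: P* = 1248/23, Q* = 5562/23.
New equilibrium: 463 - 4.5P = -138 + 7P, so 601 = 11.5P and P' = 1202/23; Q' = 463 − 4.5(1202/23) = 5240/23.
Change in quantity: 5240/23 − 5562/23 = -14.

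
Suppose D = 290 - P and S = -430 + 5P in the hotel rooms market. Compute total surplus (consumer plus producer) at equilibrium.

Equilibrium: 290 - P = -430 + 5P gives P* = 120, Q* = 170.
Demand choke price: P = 290; supply starts at P = 86.
CS = ½(290 − 120)(170) = 14450; PS = ½(120 − 86)(170) = 2890.

Total surplus = 17340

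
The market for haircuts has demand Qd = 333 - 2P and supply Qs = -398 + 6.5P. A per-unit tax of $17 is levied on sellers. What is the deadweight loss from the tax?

Pre-tax equilibrium: P* = 86, Q* = 161.
Tax on sellers shifts supply to Qs = -398 + 6.5(P − 17) = -508.5 + 6.5P.
333 - 2P = -508.5 + 6.5P gives buyer price Pb = 99; sellers receive Ps = 99 − 17 = 82.
New quantity: Q = 333 − 2(99) = 135.
DWL = ½ × 17 × (161 − 135) = 221.

Deadweight loss = 221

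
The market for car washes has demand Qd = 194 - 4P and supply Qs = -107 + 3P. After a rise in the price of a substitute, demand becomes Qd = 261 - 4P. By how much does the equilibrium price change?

ΔP = 67/7

Original equilibrium: P* = 43, Q* = 22.
New equilibrium: 261 - 4P = -107 + 3P, so 368 = 7P and P' = 368/7; Q' = 261 − 4(368/7) = 355/7.
Change in price: 368/7 − 43 = 67/7.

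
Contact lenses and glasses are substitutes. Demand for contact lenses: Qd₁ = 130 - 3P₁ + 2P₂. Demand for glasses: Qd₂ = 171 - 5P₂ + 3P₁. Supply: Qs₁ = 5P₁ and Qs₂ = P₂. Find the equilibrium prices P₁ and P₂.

Market 1: 130 - 3P₁ + 2P₂ = 5P₁ → 8P₁ - 2P₂ = 130.
Market 2: 6P₂ - 3P₁ = 171.
Eliminating P₂: 6×(1) + 2×(2) gives 42P₁ = 1122, so P₁ = 187/7.
Back-substitute into (2): P₂ = (171 + 3×187/7) / 6 = 293/7.

P₁ = 187/7, P₂ = 293/7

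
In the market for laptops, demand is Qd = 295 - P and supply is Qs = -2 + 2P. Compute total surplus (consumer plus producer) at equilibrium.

Equilibrium: 295 - P = -2 + 2P gives P* = 99, Q* = 196.
Demand choke price: P = 295; supply starts at P = 1.
CS = ½(295 − 99)(196) = 19208; PS = ½(99 − 1)(196) = 9604.

Total surplus = 28812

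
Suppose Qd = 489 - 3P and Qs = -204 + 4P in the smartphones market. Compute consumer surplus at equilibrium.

Equilibrium: 489 - 3P = -204 + 4P gives P* = 99, Q* = 192.
Demand choke price (Qd = 0): P = 163.
CS = ½(163 − 99)(192) = 6144.

Consumer surplus = 6144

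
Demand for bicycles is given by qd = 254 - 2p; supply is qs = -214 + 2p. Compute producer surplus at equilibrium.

Producer surplus = 100

Equilibrium: 254 - 2p = -214 + 2p gives p* = 117, q* = 20.
Supply starts at p = 107 (where qs = 0).
PS = ½(117 − 107)(20) = 100.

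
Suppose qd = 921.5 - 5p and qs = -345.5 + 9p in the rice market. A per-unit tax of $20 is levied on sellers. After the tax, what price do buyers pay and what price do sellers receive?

Pre-tax equilibrium: p* = 90.5, q* = 469.
Tax on sellers shifts supply to qs = -345.5 + 9(p − 20) = -525.5 + 9p.
921.5 - 5p = -525.5 + 9p gives buyer price pb = 1447/14; sellers receive ps = 1447/14 − 20 = 1167/14.
New quantity: q = 921.5 − 5(1447/14) = 2833/7.

Buyers pay 1447/14, sellers receive 1167/14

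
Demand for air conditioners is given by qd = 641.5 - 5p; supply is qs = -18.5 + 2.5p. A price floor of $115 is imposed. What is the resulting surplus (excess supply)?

Surplus = 202.5

Equilibrium price would be p* = 88, so the floor at 115 binds.
At p = 115: qd = 66.5, qs = 269.
Surplus = 269 − 66.5 = 202.5.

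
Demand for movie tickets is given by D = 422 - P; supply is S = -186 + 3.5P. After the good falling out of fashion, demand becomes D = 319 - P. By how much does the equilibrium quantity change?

Original equilibrium: P* = 1216/9, Q* = 2582/9.
New equilibrium: 319 - P = -186 + 3.5P, so 505 = 4.5P and P' = 1010/9; Q' = 319 − 1(1010/9) = 1861/9.
Change in quantity: 1861/9 − 2582/9 = -721/9.

ΔQ = -721/9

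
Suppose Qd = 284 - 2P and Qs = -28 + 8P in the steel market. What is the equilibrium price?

P* = 31.2

Set Qd = Qs: 284 - 2P = -28 + 8P.
312 = 10P, so P* = 31.2.
Q* = 284 − 2(31.2) = 221.6.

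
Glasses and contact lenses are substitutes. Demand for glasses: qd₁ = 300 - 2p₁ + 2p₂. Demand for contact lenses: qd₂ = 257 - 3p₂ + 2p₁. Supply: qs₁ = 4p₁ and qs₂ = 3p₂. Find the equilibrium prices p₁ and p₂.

Market 1: 300 - 2p₁ + 2p₂ = 4p₁ → 6p₁ - 2p₂ = 300.
Market 2: 6p₂ - 2p₁ = 257.
Eliminating p₂: 6×(1) + 2×(2) gives 32p₁ = 2314, so p₁ = 72.3125.
Back-substitute into (2): p₂ = (257 + 2×72.3125) / 6 = 66.9375.

p₁ = 72.3125, p₂ = 66.9375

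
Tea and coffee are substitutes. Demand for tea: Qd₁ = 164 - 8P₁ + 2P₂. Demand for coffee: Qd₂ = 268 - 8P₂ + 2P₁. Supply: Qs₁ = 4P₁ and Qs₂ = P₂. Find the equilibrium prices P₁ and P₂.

Market 1: 164 - 8P₁ + 2P₂ = 4P₁ → 12P₁ - 2P₂ = 164.
Market 2: 9P₂ - 2P₁ = 268.
Eliminating P₂: 9×(1) + 2×(2) gives 104P₁ = 2012, so P₁ = 503/26.
Back-substitute into (2): P₂ = (268 + 2×503/26) / 9 = 443/13.

P₁ = 503/26, P₂ = 443/13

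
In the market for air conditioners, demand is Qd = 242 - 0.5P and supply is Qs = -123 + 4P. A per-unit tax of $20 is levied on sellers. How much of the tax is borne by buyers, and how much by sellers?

Buyers bear 160/9, sellers bear 20/9

Pre-tax equilibrium: P* = 730/9, Q* = 1813/9.
Tax on sellers shifts supply to Qs = -123 + 4(P − 20) = -203 + 4P.
242 - 0.5P = -203 + 4P gives buyer price Pb = 890/9; sellers receive Ps = 890/9 − 20 = 710/9.
New quantity: Q = 242 − 0.5(890/9) = 1733/9.
Buyer burden = 890/9 − 730/9 = 160/9; seller burden = 730/9 − 710/9 = 20/9.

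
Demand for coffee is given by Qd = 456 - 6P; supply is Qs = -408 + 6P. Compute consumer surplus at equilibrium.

Consumer surplus = 48

Equilibrium: 456 - 6P = -408 + 6P gives P* = 72, Q* = 24.
Demand choke price (Qd = 0): P = 76.
CS = ½(76 − 72)(24) = 48.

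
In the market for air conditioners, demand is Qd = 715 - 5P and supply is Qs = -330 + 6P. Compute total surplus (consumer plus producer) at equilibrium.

Equilibrium: 715 - 5P = -330 + 6P gives P* = 95, Q* = 240.
Demand choke price: P = 143; supply starts at P = 55.
CS = ½(143 − 95)(240) = 5760; PS = ½(95 − 55)(240) = 4800.

Total surplus = 10560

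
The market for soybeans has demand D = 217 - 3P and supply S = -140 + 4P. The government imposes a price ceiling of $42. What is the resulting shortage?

Shortage = 63

Equilibrium price would be P* = 51, so the ceiling at 42 binds.
At P = 42: D = 217 − 3(42) = 91, S = -140 + 4(42) = 28.
Shortage = 91 − 28 = 63.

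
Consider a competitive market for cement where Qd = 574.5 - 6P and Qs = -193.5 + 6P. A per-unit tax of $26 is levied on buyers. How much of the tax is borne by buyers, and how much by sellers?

Pre-tax equilibrium: P* = 64, Q* = 190.5.
Tax on buyers shifts demand to Qd = 574.5 − 6(P + 26) = 418.5 - 6P.
418.5 - 6P = -193.5 + 6P gives seller price Ps = 51; buyers pay Pb = 51 + 26 = 77.
New quantity: Q = 574.5 − 6(77) = 112.5.
Buyer burden = 77 − 64 = 13; seller burden = 64 − 51 = 13.

Buyers bear $13, sellers bear $13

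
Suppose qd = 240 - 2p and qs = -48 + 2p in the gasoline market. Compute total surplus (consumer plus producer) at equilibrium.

Equilibrium: 240 - 2p = -48 + 2p gives p* = 72, q* = 96.
Demand choke price: p = 120; supply starts at p = 24.
CS = ½(120 − 72)(96) = 2304; PS = ½(72 − 24)(96) = 2304.

Total surplus = 4608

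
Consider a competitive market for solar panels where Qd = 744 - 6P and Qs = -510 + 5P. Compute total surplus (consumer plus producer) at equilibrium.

Equilibrium: 744 - 6P = -510 + 5P gives P* = 114, Q* = 60.
Demand choke price: P = 124; supply starts at P = 102.
CS = ½(124 − 114)(60) = 300; PS = ½(114 − 102)(60) = 360.

Total surplus = 660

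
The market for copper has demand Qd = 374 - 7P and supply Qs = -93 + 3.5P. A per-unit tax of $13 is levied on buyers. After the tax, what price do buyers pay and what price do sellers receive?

Buyers pay 1025/21, sellers receive 752/21

Pre-tax equilibrium: P* = 934/21, Q* = 188/3.
Tax on buyers shifts demand to Qd = 374 − 7(P + 13) = 283 - 7P.
283 - 7P = -93 + 3.5P gives seller price Ps = 752/21; buyers pay Pb = 752/21 + 13 = 1025/21.
New quantity: Q = 374 − 7(1025/21) = 97/3.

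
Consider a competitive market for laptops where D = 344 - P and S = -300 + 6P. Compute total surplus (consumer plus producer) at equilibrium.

Total surplus = 37044

Equilibrium: 344 - P = -300 + 6P gives P* = 92, Q* = 252.
Demand choke price: P = 344; supply starts at P = 50.
CS = ½(344 − 92)(252) = 31752; PS = ½(92 − 50)(252) = 5292.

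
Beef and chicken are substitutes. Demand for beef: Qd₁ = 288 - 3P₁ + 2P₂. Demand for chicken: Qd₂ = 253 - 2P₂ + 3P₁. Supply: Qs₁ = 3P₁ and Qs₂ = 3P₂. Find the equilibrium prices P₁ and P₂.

Market 1: 288 - 3P₁ + 2P₂ = 3P₁ → 6P₁ - 2P₂ = 288.
Market 2: 5P₂ - 3P₁ = 253.
Eliminating P₂: 5×(1) + 2×(2) gives 24P₁ = 1946, so P₁ = 973/12.
Back-substitute into (2): P₂ = (253 + 3×973/12) / 5 = 99.25.

P₁ = 973/12, P₂ = 99.25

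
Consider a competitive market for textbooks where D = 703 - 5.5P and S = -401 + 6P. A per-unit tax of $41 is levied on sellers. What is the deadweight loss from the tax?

Pre-tax equilibrium: P* = 96, Q* = 175.
Tax on sellers shifts supply to S = -401 + 6(P − 41) = -647 + 6P.
703 - 5.5P = -647 + 6P gives buyer price Pb = 2700/23; sellers receive Ps = 2700/23 − 41 = 1757/23.
New quantity: Q = 703 − 5.5(2700/23) = 1319/23.
DWL = ½ × 41 × (175 − 1319/23) = 55473/23.

Deadweight loss = 55473/23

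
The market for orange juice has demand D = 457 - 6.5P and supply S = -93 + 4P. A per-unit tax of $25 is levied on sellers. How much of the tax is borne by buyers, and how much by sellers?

Buyers bear 200/21, sellers bear 325/21

Pre-tax equilibrium: P* = 1100/21, Q* = 2447/21.
Tax on sellers shifts supply to S = -93 + 4(P − 25) = -193 + 4P.
457 - 6.5P = -193 + 4P gives buyer price Pb = 1300/21; sellers receive Ps = 1300/21 − 25 = 775/21.
New quantity: Q = 457 − 6.5(1300/21) = 1147/21.
Buyer burden = 1300/21 − 1100/21 = 200/21; seller burden = 1100/21 − 775/21 = 325/21.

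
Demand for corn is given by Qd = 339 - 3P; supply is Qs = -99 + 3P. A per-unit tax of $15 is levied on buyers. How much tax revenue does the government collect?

Pre-tax equilibrium: P* = 73, Q* = 120.
Tax on buyers shifts demand to Qd = 339 − 3(P + 15) = 294 - 3P.
294 - 3P = -99 + 3P gives seller price Ps = 65.5; buyers pay Pb = 65.5 + 15 = 80.5.
New quantity: Q = 339 − 3(80.5) = 97.5.
Revenue = 15 × 97.5 = 1462.5.

Tax revenue = 1462.5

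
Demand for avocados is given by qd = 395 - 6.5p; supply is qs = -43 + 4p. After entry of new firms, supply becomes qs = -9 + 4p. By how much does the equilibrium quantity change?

Δq = 442/21

Original equilibrium: p* = 292/7, q* = 867/7.
New equilibrium: 395 - 6.5p = -9 + 4p, so 404 = 10.5p and p' = 808/21; q' = 395 − 6.5(808/21) = 3043/21.
Change in quantity: 3043/21 − 867/7 = 442/21.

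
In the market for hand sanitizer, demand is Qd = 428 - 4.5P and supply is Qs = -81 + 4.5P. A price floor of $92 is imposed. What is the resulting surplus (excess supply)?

Surplus = 319

Equilibrium price would be P* = 509/9, so the floor at 92 binds.
At P = 92: Qd = 14, Qs = 333.
Surplus = 333 − 14 = 319.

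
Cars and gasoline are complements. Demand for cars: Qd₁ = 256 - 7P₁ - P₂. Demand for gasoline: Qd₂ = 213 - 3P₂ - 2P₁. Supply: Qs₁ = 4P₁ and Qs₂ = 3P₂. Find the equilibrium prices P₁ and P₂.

P₁ = 20.671875, P₂ = 28.609375

Market 1: 256 - 7P₁ - P₂ = 4P₁ → 11P₁ + P₂ = 256.
Market 2: 6P₂ + 2P₁ = 213.
Eliminating P₂: 6×(1) − 1×(2) gives 64P₁ = 1323, so P₁ = 20.671875.
Back-substitute into (2): P₂ = (213 − 2×20.671875) / 6 = 28.609375.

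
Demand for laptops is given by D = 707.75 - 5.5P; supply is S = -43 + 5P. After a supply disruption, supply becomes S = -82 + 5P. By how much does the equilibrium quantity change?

Original equilibrium: P* = 71.5, Q* = 314.5.
New equilibrium: 707.75 - 5.5P = -82 + 5P, so 789.75 = 10.5P and P' = 1053/14; Q' = 707.75 − 5.5(1053/14) = 4117/14.
Change in quantity: 4117/14 − 314.5 = -143/7.

ΔQ = -143/7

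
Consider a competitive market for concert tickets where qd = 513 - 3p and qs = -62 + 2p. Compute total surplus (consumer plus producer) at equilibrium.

Total surplus = 11760

Equilibrium: 513 - 3p = -62 + 2p gives p* = 115, q* = 168.
Demand choke price: p = 171; supply starts at p = 31.
CS = ½(171 − 115)(168) = 4704; PS = ½(115 − 31)(168) = 7056.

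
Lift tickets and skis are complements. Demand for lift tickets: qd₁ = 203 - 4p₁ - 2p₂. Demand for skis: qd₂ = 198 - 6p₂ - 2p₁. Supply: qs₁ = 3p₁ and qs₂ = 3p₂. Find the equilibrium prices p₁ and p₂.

p₁ = 1431/59, p₂ = 980/59

Market 1: 203 - 4p₁ - 2p₂ = 3p₁ → 7p₁ + 2p₂ = 203.
Market 2: 9p₂ + 2p₁ = 198.
Eliminating p₂: 9×(1) − 2×(2) gives 59p₁ = 1431, so p₁ = 1431/59.
Back-substitute into (2): p₂ = (198 − 2×1431/59) / 9 = 980/59.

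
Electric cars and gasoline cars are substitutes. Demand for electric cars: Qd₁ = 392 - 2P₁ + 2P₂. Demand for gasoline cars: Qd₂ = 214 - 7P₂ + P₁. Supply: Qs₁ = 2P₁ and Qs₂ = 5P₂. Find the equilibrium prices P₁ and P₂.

Market 1: 392 - 2P₁ + 2P₂ = 2P₁ → 4P₁ - 2P₂ = 392.
Market 2: 12P₂ - P₁ = 214.
Eliminating P₂: 12×(1) + 2×(2) gives 46P₁ = 5132, so P₁ = 2566/23.
Back-substitute into (2): P₂ = (214 + 1×2566/23) / 12 = 624/23.

P₁ = 2566/23, P₂ = 624/23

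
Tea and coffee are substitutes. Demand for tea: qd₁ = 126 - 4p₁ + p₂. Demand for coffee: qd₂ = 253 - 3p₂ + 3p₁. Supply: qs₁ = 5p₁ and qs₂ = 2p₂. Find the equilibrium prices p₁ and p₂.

Market 1: 126 - 4p₁ + p₂ = 5p₁ → 9p₁ - p₂ = 126.
Market 2: 5p₂ - 3p₁ = 253.
Eliminating p₂: 5×(1) + 1×(2) gives 42p₁ = 883, so p₁ = 883/42.
Back-substitute into (2): p₂ = (253 + 3×883/42) / 5 = 885/14.

p₁ = 883/42, p₂ = 885/14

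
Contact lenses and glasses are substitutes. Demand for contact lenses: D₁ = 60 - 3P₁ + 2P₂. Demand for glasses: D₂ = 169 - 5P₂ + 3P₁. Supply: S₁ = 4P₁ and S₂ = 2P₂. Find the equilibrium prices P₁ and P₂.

P₁ = 758/43, P₂ = 1363/43

Market 1: 60 - 3P₁ + 2P₂ = 4P₁ → 7P₁ - 2P₂ = 60.
Market 2: 7P₂ - 3P₁ = 169.
Eliminating P₂: 7×(1) + 2×(2) gives 43P₁ = 758, so P₁ = 758/43.
Back-substitute into (2): P₂ = (169 + 3×758/43) / 7 = 1363/43.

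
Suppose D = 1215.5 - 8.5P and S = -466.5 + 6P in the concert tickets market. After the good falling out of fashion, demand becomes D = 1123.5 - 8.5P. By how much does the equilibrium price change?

Original equilibrium: P* = 116, Q* = 229.5.
New equilibrium: 1123.5 - 8.5P = -466.5 + 6P, so 1590 = 14.5P and P' = 3180/29; Q' = 1123.5 − 8.5(3180/29) = 11103/58.
Change in price: 3180/29 − 116 = -184/29.

ΔP = -184/29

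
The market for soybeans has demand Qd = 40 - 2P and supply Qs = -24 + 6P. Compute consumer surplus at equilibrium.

Equilibrium: 40 - 2P = -24 + 6P gives P* = 8, Q* = 24.
Demand choke price (Qd = 0): P = 20.
CS = ½(20 − 8)(24) = 144.

Consumer surplus = 144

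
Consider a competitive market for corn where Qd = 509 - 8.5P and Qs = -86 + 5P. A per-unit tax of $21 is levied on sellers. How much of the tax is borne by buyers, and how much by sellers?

Buyers bear 70/9, sellers bear 119/9

Pre-tax equilibrium: P* = 1190/27, Q* = 3628/27.
Tax on sellers shifts supply to Qs = -86 + 5(P − 21) = -191 + 5P.
509 - 8.5P = -191 + 5P gives buyer price Pb = 1400/27; sellers receive Ps = 1400/27 − 21 = 833/27.
New quantity: Q = 509 − 8.5(1400/27) = 1843/27.
Buyer burden = 1400/27 − 1190/27 = 70/9; seller burden = 1190/27 − 833/27 = 119/9.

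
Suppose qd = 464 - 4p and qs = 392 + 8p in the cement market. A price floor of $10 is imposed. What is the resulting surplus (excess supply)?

Surplus = 48

Equilibrium price would be p* = 6, so the floor at 10 binds.
At p = 10: qd = 424, qs = 472.
Surplus = 472 − 424 = 48.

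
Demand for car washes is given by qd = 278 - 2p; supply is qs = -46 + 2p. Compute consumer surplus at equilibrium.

Equilibrium: 278 - 2p = -46 + 2p gives p* = 81, q* = 116.
Demand choke price (qd = 0): p = 139.
CS = ½(139 − 81)(116) = 3364.

Consumer surplus = 3364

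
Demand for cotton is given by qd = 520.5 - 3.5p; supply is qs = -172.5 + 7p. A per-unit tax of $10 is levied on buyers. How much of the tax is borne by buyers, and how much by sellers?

Pre-tax equilibrium: p* = 66, q* = 289.5.
Tax on buyers shifts demand to qd = 520.5 − 3.5(p + 10) = 485.5 - 3.5p.
485.5 - 3.5p = -172.5 + 7p gives seller price ps = 188/3; buyers pay pb = 188/3 + 10 = 218/3.
New quantity: q = 520.5 − 3.5(218/3) = 1597/6.
Buyer burden = 218/3 − 66 = 20/3; seller burden = 66 − 188/3 = 10/3.

Buyers bear 20/3, sellers bear 10/3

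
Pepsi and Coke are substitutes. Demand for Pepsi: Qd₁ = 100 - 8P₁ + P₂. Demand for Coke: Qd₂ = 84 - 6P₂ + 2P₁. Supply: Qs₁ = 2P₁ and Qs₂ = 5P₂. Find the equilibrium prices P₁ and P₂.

Market 1: 100 - 8P₁ + P₂ = 2P₁ → 10P₁ - P₂ = 100.
Market 2: 11P₂ - 2P₁ = 84.
Eliminating P₂: 11×(1) + 1×(2) gives 108P₁ = 1184, so P₁ = 296/27.
Back-substitute into (2): P₂ = (84 + 2×296/27) / 11 = 260/27.

P₁ = 296/27, P₂ = 260/27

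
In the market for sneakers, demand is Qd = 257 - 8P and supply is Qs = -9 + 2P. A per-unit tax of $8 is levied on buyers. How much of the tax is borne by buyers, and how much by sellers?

Buyers bear $1.6, sellers bear $6.4

Pre-tax equilibrium: P* = 26.6, Q* = 44.2.
Tax on buyers shifts demand to Qd = 257 − 8(P + 8) = 193 - 8P.
193 - 8P = -9 + 2P gives seller price Ps = 20.2; buyers pay Pb = 20.2 + 8 = 28.2.
New quantity: Q = 257 − 8(28.2) = 31.4.
Buyer burden = 28.2 − 26.6 = 1.6; seller burden = 26.6 − 20.2 = 6.4.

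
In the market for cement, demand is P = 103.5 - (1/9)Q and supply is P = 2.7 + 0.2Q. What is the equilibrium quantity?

Set the two price expressions equal: 103.5 - (1/9)Q = 2.7 + 0.2Q.
100.8 = (14/45)Q, so Q* = 324.
P* = 103.5 − (1/9)(324) = 67.5.

Q* = 324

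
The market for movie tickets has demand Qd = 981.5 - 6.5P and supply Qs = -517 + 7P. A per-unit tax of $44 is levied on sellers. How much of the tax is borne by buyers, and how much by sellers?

Pre-tax equilibrium: P* = 111, Q* = 260.
Tax on sellers shifts supply to Qs = -517 + 7(P − 44) = -825 + 7P.
981.5 - 6.5P = -825 + 7P gives buyer price Pb = 3613/27; sellers receive Ps = 3613/27 − 44 = 2425/27.
New quantity: Q = 981.5 − 6.5(3613/27) = 3016/27.
Buyer burden = 3613/27 − 111 = 616/27; seller burden = 111 − 2425/27 = 572/27.

Buyers bear 616/27, sellers bear 572/27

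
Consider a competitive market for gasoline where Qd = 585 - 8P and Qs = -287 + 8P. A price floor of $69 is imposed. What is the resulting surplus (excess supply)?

Equilibrium price would be P* = 54.5, so the floor at 69 binds.
At P = 69: Qd = 33, Qs = 265.
Surplus = 265 − 33 = 232.

Surplus = 232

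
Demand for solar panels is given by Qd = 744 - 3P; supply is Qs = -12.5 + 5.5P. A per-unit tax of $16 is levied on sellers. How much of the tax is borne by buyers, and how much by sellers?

Pre-tax equilibrium: P* = 89, Q* = 477.
Tax on sellers shifts supply to Qs = -12.5 + 5.5(P − 16) = -100.5 + 5.5P.
744 - 3P = -100.5 + 5.5P gives buyer price Pb = 1689/17; sellers receive Ps = 1689/17 − 16 = 1417/17.
New quantity: Q = 744 − 3(1689/17) = 7581/17.
Buyer burden = 1689/17 − 89 = 176/17; seller burden = 89 − 1417/17 = 96/17.

Buyers bear 176/17, sellers bear 96/17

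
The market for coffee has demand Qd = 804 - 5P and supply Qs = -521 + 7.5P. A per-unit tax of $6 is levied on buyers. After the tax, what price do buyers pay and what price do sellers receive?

Buyers pay $109.6, sellers receive $103.6

Pre-tax equilibrium: P* = 106, Q* = 274.
Tax on buyers shifts demand to Qd = 804 − 5(P + 6) = 774 - 5P.
774 - 5P = -521 + 7.5P gives seller price Ps = 103.6; buyers pay Pb = 103.6 + 6 = 109.6.
New quantity: Q = 804 − 5(109.6) = 256.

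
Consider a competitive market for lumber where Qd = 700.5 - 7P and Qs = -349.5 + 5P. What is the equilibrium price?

P* = 87.5

Set Qd = Qs: 700.5 - 7P = -349.5 + 5P.
1050 = 12P, so P* = 87.5.
Q* = 700.5 − 7(87.5) = 88.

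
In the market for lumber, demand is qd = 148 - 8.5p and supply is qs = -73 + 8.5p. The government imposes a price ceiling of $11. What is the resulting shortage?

Equilibrium price would be p* = 13, so the ceiling at 11 binds.
At p = 11: qd = 148 − 8.5(11) = 54.5, qs = -73 + 8.5(11) = 20.5.
Shortage = 54.5 − 20.5 = 34.

Shortage = 34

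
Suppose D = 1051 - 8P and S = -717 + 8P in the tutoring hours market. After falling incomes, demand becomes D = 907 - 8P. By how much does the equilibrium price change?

Original equilibrium: P* = 110.5, Q* = 167.
New equilibrium: 907 - 8P = -717 + 8P, so 1624 = 16P and P' = 101.5; Q' = 907 − 8(101.5) = 95.
Change in price: 101.5 − 110.5 = -9.

ΔP = -9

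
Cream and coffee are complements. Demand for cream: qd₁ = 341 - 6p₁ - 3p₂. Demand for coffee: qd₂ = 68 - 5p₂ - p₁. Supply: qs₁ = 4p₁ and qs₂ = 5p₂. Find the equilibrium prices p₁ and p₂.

Market 1: 341 - 6p₁ - 3p₂ = 4p₁ → 10p₁ + 3p₂ = 341.
Market 2: 10p₂ + p₁ = 68.
Eliminating p₂: 10×(1) − 3×(2) gives 97p₁ = 3206, so p₁ = 3206/97.
Back-substitute into (2): p₂ = (68 − 1×3206/97) / 10 = 339/97.

p₁ = 3206/97, p₂ = 339/97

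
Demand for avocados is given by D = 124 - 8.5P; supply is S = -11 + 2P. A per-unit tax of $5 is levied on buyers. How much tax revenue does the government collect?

Pre-tax equilibrium: P* = 90/7, Q* = 103/7.
Tax on buyers shifts demand to D = 124 − 8.5(P + 5) = 81.5 - 8.5P.
81.5 - 8.5P = -11 + 2P gives seller price Ps = 185/21; buyers pay Pb = 185/21 + 5 = 290/21.
New quantity: Q = 124 − 8.5(290/21) = 139/21.
Revenue = 5 × 139/21 = 695/21.

Tax revenue = 695/21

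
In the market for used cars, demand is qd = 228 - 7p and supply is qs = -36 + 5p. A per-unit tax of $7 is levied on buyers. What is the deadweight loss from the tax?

Pre-tax equilibrium: p* = 22, q* = 74.
Tax on buyers shifts demand to qd = 228 − 7(p + 7) = 179 - 7p.
179 - 7p = -36 + 5p gives seller price ps = 215/12; buyers pay pb = 215/12 + 7 = 299/12.
New quantity: q = 228 − 7(299/12) = 643/12.
DWL = ½ × 7 × (74 − 643/12) = 1715/24.

Deadweight loss = 1715/24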